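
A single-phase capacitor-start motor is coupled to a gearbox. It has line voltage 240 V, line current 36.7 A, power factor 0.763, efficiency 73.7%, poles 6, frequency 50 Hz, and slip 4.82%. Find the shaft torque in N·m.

49.7 N·m

P_in = V·I·cosφ = 240 × 36.7 × 0.763 = 6721 W
P_out = η·P_in = 0.737 × 6721 = 4953 W
n_s = 120×50/6 = 1000 rpm; n = 1000×(1−0.0482) = 952 rpm
ω = 2π×952/60 = 99.69 rad/s
τ = P_out/ω = 4953/99.69 = 49.7 N·m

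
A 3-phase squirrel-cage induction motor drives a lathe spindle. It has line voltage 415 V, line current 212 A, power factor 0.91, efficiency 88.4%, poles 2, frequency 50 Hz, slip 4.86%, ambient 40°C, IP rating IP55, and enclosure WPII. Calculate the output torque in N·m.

P_in = √3·V·I·cosφ = 1.732 × 415 × 212 × 0.91 = 138667 W
P_out = η·P_in = 0.884 × 138667 = 122582 W
n_s = 120×50/2 = 3000 rpm; n = 3000×(1−0.0486) = 2854 rpm
ω = 2π×2854/60 = 298.9 rad/s
τ = P_out/ω = 122582/298.9 = 410 N·m

410 N·m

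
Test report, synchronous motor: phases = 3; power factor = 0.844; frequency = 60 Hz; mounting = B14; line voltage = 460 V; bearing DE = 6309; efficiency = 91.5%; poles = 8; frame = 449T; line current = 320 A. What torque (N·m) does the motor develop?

P_in = √3·V·I·cosφ = 1.732 × 460 × 320 × 0.844 = 215178 W
P_out = η·P_in = 0.915 × 215178 = 196888 W
n = n_s = 120×60/8 = 900 rpm (synchronous)
ω = 2π×900/60 = 94.25 rad/s
τ = P_out/ω = 196888/94.25 = 2090 N·m

2090 N·m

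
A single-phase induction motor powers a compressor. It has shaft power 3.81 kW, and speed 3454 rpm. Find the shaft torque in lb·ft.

ω = 2π × 3454/60 = 361.7 rad/s
τ = P/ω = 3810/361.7 = 10.53 N·m
In lb·ft: 10.53/1.356 = 7.77 lb·ft

7.77 lb·ft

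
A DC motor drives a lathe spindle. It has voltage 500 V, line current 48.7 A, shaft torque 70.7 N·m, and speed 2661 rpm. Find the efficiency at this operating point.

ω = 2π × 2661/60 = 278.7 rad/s; P_out = τω = 70.7 × 278.7 = 19704 W
P_in = V·I = 500 × 48.7 = 24350 W
η = P_out / P_in = 19704 / 24350 = 0.809 = 80.9%

80.9 %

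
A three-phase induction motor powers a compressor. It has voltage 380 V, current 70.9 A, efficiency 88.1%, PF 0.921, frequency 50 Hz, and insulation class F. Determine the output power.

37.9 kW

P_in = √3·V·I·cosφ = 1.732 × 380 × 70.9 × 0.921 = 42977 W
P_out = η·P_in = 0.881 × 42977 = 37863 W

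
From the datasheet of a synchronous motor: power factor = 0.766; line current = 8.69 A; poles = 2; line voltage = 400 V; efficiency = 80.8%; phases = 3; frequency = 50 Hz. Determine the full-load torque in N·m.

11.9 N·m

P_in = √3·V·I·cosφ = 1.732 × 400 × 8.69 × 0.766 = 4612 W
P_out = η·P_in = 0.808 × 4612 = 3726 W
n = n_s = 120×50/2 = 3000 rpm (synchronous)
ω = 2π×3000/60 = 314.2 rad/s
τ = P_out/ω = 3726/314.2 = 11.9 N·m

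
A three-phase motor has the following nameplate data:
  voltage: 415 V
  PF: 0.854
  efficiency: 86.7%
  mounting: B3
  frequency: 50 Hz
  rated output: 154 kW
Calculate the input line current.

289 A

P_out = 154 kW = 154000 W
P_in = P_out / η = 154000 / 0.867 = 177624 W
I_L = P_in / (√3·V_L·cosφ) = 177624 / (1.732 × 415 × 0.854) = 289 A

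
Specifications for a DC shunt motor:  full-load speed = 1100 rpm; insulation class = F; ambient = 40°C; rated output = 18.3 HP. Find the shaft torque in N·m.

P_out = 18.3 × 746 = 13652 W
ω = 2π × 1100/60 = 115.2 rad/s
τ = P_out/ω = 13652/115.2 = 119 N·m

119 N·m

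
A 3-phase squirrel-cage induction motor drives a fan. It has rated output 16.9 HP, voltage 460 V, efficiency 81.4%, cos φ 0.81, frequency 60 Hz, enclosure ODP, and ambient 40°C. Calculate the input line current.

24 A

P_out = 16.9 × 746 = 12607 W
P_in = P_out / η = 12607 / 0.814 = 15488 W
I_L = P_in / (√3·V_L·cosφ) = 15488 / (1.732 × 460 × 0.81) = 24 A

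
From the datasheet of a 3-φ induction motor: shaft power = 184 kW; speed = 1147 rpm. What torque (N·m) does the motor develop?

1530 N·m

ω = 2π × 1147/60 = 120.1 rad/s
τ = P/ω = 184000/120.1 = 1530 N·m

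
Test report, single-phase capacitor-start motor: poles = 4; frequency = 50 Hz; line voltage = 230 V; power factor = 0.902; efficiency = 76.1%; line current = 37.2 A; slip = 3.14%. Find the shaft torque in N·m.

P_in = V·I·cosφ = 230 × 37.2 × 0.902 = 7718 W
P_out = η·P_in = 0.761 × 7718 = 5873 W
n_s = 120×50/4 = 1500 rpm; n = 1500×(1−0.0314) = 1453 rpm
ω = 2π×1453/60 = 152.2 rad/s
τ = P_out/ω = 5873/152.2 = 38.6 N·m

38.6 N·m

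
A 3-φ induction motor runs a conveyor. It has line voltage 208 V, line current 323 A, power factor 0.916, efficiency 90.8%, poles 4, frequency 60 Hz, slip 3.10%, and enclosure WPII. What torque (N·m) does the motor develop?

P_in = √3·V·I·cosφ = 1.732 × 208 × 323 × 0.916 = 106588 W
P_out = η·P_in = 0.908 × 106588 = 96782 W
n_s = 120×60/4 = 1800 rpm; n = 1800×(1−0.031) = 1744 rpm
ω = 2π×1744/60 = 182.6 rad/s
τ = P_out/ω = 96782/182.6 = 530 N·m

530 N·m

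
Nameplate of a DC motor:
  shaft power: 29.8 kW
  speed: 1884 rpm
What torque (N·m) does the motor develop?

151 N·m

ω = 2π × 1884/60 = 197.3 rad/s
τ = P/ω = 29800/197.3 = 151 N·m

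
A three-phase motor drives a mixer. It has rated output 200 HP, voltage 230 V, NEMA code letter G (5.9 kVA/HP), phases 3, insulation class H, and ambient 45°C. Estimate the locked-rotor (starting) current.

2960 A

S_LR = 5.9 × 200 = 1180 kVA
I_LR = S_LR/(√3·V_L) = 1180000/(1.732×230) = 2960 A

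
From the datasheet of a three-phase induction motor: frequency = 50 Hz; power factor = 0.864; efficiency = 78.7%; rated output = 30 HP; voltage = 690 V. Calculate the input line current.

27.5 A

P_out = 30 × 746 = 22380 W
P_in = P_out / η = 22380 / 0.787 = 28437 W
I_L = P_in / (√3·V_L·cosφ) = 28437 / (1.732 × 690 × 0.864) = 27.5 A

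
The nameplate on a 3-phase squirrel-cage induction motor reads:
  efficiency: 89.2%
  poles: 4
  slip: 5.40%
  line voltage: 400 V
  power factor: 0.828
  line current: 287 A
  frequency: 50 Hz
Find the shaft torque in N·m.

P_in = √3·V·I·cosφ = 1.732 × 400 × 287 × 0.828 = 164634 W
P_out = η·P_in = 0.892 × 164634 = 146854 W
n_s = 120×50/4 = 1500 rpm; n = 1500×(1−0.054) = 1419 rpm
ω = 2π×1419/60 = 148.6 rad/s
τ = P_out/ω = 146854/148.6 = 988 N·m

988 N·m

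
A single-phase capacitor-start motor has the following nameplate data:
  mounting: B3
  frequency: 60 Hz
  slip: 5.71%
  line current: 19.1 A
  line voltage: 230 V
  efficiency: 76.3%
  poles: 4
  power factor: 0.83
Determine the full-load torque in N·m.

P_in = V·I·cosφ = 230 × 19.1 × 0.83 = 3646 W
P_out = η·P_in = 0.763 × 3646 = 2782 W
n_s = 120×60/4 = 1800 rpm; n = 1800×(1−0.0571) = 1697 rpm
ω = 2π×1697/60 = 177.7 rad/s
τ = P_out/ω = 2782/177.7 = 15.7 N·m

15.7 N·m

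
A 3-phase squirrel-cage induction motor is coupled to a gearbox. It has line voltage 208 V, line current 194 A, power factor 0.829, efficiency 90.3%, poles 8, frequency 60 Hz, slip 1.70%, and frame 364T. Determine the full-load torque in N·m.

P_in = √3·V·I·cosφ = 1.732 × 208 × 194 × 0.829 = 57939 W
P_out = η·P_in = 0.903 × 57939 = 52319 W
n_s = 120×60/8 = 900 rpm; n = 900×(1−0.017) = 885 rpm
ω = 2π×885/60 = 92.68 rad/s
τ = P_out/ω = 52319/92.68 = 565 N·m

565 N·m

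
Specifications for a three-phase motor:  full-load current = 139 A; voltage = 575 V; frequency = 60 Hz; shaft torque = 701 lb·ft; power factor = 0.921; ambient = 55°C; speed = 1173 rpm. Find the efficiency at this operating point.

τ = 701 lb·ft × 1.356 = 950.6 N·m
ω = 2π × 1173/60 = 122.8 rad/s; P_out = τω = 950.6 × 122.8 = 116734 W
P_in = √3·V_L·I_L·cosφ = 1.732 × 575 × 139 × 0.921 = 127494 W
η = P_out / P_in = 116734 / 127494 = 0.916 = 91.6%

91.6 %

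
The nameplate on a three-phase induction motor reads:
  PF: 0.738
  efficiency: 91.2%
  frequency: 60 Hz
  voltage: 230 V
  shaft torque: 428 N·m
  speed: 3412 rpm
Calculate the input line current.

ω = 2π×3412/60 = 357.3 rad/s; P_out = τω = 428 × 357.3 = 152924 W
P_in = P_out / η = 152924 / 0.912 = 167680 W
I_L = P_in / (√3·V_L·cosφ) = 167680 / (1.732 × 230 × 0.738) = 570 A

570 A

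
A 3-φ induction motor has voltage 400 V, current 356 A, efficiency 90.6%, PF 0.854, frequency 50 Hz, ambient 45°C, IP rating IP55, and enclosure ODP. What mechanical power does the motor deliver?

P_in = √3·V·I·cosφ = 1.732 × 400 × 356 × 0.854 = 210628 W
P_out = η·P_in = 0.906 × 210628 = 190829 W

191 kW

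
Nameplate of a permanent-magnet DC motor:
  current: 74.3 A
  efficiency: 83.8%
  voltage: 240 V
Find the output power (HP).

20 HP

P_in = V·I = 240 × 74.3 = 17832 W
P_out = η·P_in = 0.838 × 17832 = 14943 W
= 14943/746 = 20 HP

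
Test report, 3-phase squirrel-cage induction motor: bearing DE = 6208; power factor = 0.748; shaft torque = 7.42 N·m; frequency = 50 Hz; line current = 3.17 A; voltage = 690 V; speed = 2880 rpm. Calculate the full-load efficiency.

79.0 %

ω = 2π × 2880/60 = 301.6 rad/s; P_out = τω = 7.42 × 301.6 = 2238 W
P_in = √3·V_L·I_L·cosφ = 1.732 × 690 × 3.17 × 0.748 = 2834 W
η = P_out / P_in = 2238 / 2834 = 0.790 = 79.0%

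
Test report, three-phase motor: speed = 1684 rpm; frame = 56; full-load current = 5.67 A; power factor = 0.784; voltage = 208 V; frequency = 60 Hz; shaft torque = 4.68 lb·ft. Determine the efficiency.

69.9 %

τ = 4.68 lb·ft × 1.356 = 6.346 N·m
ω = 2π × 1684/60 = 176.3 rad/s; P_out = τω = 6.346 × 176.3 = 1119 W
P_in = √3·V_L·I_L·cosφ = 1.732 × 208 × 5.67 × 0.784 = 1601 W
η = P_out / P_in = 1119 / 1601 = 0.699 = 69.9%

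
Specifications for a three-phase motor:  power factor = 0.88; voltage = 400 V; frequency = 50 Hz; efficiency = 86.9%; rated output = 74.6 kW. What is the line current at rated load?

141 A

P_out = 74.6 kW = 74600 W
P_in = P_out / η = 74600 / 0.869 = 85846 W
I_L = P_in / (√3·V_L·cosφ) = 85846 / (1.732 × 400 × 0.88) = 141 A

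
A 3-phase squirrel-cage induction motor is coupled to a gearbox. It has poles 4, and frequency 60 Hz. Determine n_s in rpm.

1800 rpm

n_s = 120f/p = 120×60/4 = 1800 rpm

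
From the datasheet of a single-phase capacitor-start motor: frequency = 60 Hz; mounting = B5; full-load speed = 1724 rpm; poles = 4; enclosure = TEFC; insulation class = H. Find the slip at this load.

4.2 %

n_s = 120f/p = 120×60/4 = 1800 rpm
s = (n_s − n)/n_s = (1800 − 1724)/1800 = 0.0422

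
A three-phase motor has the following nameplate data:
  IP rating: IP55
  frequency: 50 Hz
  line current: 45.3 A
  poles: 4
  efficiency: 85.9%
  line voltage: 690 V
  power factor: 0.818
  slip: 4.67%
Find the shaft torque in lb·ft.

187 lb·ft

P_in = √3·V·I·cosφ = 1.732 × 690 × 45.3 × 0.818 = 44284 W
P_out = η·P_in = 0.859 × 44284 = 38040 W
n_s = 120×50/4 = 1500 rpm; n = 1500×(1−0.0467) = 1430 rpm
ω = 2π×1430/60 = 149.7 rad/s
τ = P_out/ω = 38040/149.7 = 254.1 N·m
In lb·ft: 254.1/1.356 = 187 lb·ft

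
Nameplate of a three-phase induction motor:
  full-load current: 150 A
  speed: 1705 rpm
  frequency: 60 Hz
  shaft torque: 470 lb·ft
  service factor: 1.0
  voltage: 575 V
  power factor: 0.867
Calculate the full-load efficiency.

87.8 %

τ = 470 lb·ft × 1.356 = 637.3 N·m
ω = 2π × 1705/60 = 178.5 rad/s; P_out = τω = 637.3 × 178.5 = 113758 W
P_in = √3·V_L·I_L·cosφ = 1.732 × 575 × 150 × 0.867 = 129517 W
η = P_out / P_in = 113758 / 129517 = 0.878 = 87.8%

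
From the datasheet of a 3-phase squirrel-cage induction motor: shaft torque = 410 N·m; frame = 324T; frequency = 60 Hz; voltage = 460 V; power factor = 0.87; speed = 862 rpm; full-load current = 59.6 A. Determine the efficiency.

ω = 2π × 862/60 = 90.27 rad/s; P_out = τω = 410 × 90.27 = 37011 W
P_in = √3·V_L·I_L·cosφ = 1.732 × 460 × 59.6 × 0.87 = 41312 W
η = P_out / P_in = 37011 / 41312 = 0.896 = 89.6%

89.6 %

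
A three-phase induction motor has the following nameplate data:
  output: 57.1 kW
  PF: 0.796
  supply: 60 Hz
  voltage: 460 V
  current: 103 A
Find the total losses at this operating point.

8.22 kW

P_in = √3·V·I·cosφ = 1.732×460×103×0.796 = 65321 W
P_out = 57100 W
Losses = P_in − P_out = 65321 − 57100 = 8221 W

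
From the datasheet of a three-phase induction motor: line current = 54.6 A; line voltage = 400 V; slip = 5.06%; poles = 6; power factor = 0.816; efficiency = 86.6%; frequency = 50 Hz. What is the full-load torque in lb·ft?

198 lb·ft

P_in = √3·V·I·cosφ = 1.732 × 400 × 54.6 × 0.816 = 30867 W
P_out = η·P_in = 0.866 × 30867 = 26731 W
n_s = 120×50/6 = 1000 rpm; n = 1000×(1−0.0506) = 949 rpm
ω = 2π×949/60 = 99.38 rad/s
τ = P_out/ω = 26731/99.38 = 269 N·m
In lb·ft: 269/1.356 = 198 lb·ft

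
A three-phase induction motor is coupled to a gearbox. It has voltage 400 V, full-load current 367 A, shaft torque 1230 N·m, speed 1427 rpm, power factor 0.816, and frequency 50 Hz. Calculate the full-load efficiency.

88.6 %

ω = 2π × 1427/60 = 149.4 rad/s; P_out = τω = 1230 × 149.4 = 183762 W
P_in = √3·V_L·I_L·cosφ = 1.732 × 400 × 367 × 0.816 = 207474 W
η = P_out / P_in = 183762 / 207474 = 0.886 = 88.6%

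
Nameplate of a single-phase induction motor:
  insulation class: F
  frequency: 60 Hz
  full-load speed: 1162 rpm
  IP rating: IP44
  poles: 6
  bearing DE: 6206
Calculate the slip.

3.2 %

n_s = 120f/p = 120×60/6 = 1200 rpm
s = (n_s − n)/n_s = (1200 − 1162)/1200 = 0.0317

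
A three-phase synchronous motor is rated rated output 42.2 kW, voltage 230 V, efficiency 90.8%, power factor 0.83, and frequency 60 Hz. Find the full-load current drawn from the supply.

141 A

P_out = 42.2 kW = 42200 W
P_in = P_out / η = 42200 / 0.908 = 46476 W
I_L = P_in / (√3·V_L·cosφ) = 46476 / (1.732 × 230 × 0.83) = 141 A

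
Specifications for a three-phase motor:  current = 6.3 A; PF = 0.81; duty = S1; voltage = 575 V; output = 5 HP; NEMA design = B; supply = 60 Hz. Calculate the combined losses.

1.35 kW

P_in = √3·V·I·cosφ = 1.732×575×6.3×0.81 = 5082 W
P_out = 5×746 = 3730 W
Losses = P_in − P_out = 5082 − 3730 = 1352 W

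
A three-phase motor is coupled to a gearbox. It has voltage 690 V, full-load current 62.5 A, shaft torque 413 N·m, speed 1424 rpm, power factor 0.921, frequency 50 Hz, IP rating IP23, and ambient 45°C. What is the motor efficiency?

89.5 %

ω = 2π × 1424/60 = 149.1 rad/s; P_out = τω = 413 × 149.1 = 61578 W
P_in = √3·V_L·I_L·cosφ = 1.732 × 690 × 62.5 × 0.921 = 68792 W
η = P_out / P_in = 61578 / 68792 = 0.895 = 89.5%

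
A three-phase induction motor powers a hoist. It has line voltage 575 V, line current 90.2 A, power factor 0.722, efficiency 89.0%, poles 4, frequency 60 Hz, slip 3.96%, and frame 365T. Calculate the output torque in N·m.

P_in = √3·V·I·cosφ = 1.732 × 575 × 90.2 × 0.722 = 64857 W
P_out = η·P_in = 0.89 × 64857 = 57723 W
n_s = 120×60/4 = 1800 rpm; n = 1800×(1−0.0396) = 1729 rpm
ω = 2π×1729/60 = 181.1 rad/s
τ = P_out/ω = 57723/181.1 = 319 N·m

319 N·m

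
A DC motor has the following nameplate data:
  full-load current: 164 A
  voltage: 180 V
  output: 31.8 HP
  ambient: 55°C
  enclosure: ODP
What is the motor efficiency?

80.4 %

P_out = 31.8 × 746 = 23723 W
P_in = V·I = 180 × 164 = 29520 W
η = P_out / P_in = 23723 / 29520 = 0.804 = 80.4%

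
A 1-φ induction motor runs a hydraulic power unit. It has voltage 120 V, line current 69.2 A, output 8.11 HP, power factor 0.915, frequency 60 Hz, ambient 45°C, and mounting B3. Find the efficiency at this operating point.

79.6 %

P_out = 8.11 × 746 = 6050 W
P_in = V·I·cosφ = 120 × 69.2 × 0.915 = 7598 W
η = P_out / P_in = 6050 / 7598 = 0.796 = 79.6%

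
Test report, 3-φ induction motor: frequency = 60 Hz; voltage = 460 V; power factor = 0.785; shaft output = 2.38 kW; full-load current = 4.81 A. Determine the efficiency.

P_out = 2.38 kW = 2380 W
P_in = √3·V_L·I_L·cosφ = 1.732 × 460 × 4.81 × 0.785 = 3008 W
η = P_out / P_in = 2380 / 3008 = 0.791 = 79.1%

79.1 %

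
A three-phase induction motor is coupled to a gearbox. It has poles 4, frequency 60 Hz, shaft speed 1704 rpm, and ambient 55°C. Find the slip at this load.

n_s = 120f/p = 120×60/4 = 1800 rpm
s = (n_s − n)/n_s = (1800 − 1704)/1800 = 0.0533

5.33 %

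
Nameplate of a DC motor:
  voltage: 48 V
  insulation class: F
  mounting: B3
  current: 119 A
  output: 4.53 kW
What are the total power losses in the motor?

1180 W

P_in = V·I = 48×119 = 5712 W
P_out = 4530 W
Losses = P_in − P_out = 5712 − 4530 = 1182 W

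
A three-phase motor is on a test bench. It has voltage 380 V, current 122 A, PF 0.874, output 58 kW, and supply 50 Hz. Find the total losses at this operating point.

P_in = √3·V·I·cosφ = 1.732×380×122×0.874 = 70178 W
P_out = 58000 W
Losses = P_in − P_out = 70178 − 58000 = 12178 W

12.2 kW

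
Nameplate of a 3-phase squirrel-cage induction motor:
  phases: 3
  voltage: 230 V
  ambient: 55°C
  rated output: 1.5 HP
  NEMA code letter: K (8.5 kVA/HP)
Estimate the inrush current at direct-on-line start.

32 A

S_LR = 8.5 × 1.5 = 12.75 kVA
I_LR = S_LR/(√3·V_L) = 12750/(1.732×230) = 32 A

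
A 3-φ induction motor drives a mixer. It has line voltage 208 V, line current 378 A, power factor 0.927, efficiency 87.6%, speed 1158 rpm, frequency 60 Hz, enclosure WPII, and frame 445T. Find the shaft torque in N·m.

P_in = √3·V·I·cosφ = 1.732 × 208 × 378 × 0.927 = 126236 W
P_out = η·P_in = 0.876 × 126236 = 110583 W
n = 1158 rpm
ω = 2π×1158/60 = 121.3 rad/s
τ = P_out/ω = 110583/121.3 = 912 N·m

912 N·m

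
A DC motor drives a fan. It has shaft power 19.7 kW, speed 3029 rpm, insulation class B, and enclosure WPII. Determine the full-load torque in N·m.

62.1 N·m

ω = 2π × 3029/60 = 317.2 rad/s
τ = P/ω = 19700/317.2 = 62.1 N·m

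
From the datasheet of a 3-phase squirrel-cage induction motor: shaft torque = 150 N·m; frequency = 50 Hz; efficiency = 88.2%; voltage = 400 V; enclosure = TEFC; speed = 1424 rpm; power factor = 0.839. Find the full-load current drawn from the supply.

43.6 A

ω = 2π×1424/60 = 149.1 rad/s; P_out = τω = 150 × 149.1 = 22365 W
P_in = P_out / η = 22365 / 0.882 = 25357 W
I_L = P_in / (√3·V_L·cosφ) = 25357 / (1.732 × 400 × 0.839) = 43.6 A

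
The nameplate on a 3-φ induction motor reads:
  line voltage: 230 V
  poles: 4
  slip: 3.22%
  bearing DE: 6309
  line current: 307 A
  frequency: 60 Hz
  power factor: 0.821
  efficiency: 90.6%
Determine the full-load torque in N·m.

499 N·m

P_in = √3·V·I·cosφ = 1.732 × 230 × 307 × 0.821 = 100405 W
P_out = η·P_in = 0.906 × 100405 = 90967 W
n_s = 120×60/4 = 1800 rpm; n = 1800×(1−0.0322) = 1742 rpm
ω = 2π×1742/60 = 182.4 rad/s
τ = P_out/ω = 90967/182.4 = 499 N·m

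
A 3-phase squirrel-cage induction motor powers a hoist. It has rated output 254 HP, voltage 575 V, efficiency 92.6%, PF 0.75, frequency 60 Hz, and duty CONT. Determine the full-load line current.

P_out = 254 × 746 = 189484 W
P_in = P_out / η = 189484 / 0.926 = 204626 W
I_L = P_in / (√3·V_L·cosφ) = 204626 / (1.732 × 575 × 0.75) = 274 A

274 A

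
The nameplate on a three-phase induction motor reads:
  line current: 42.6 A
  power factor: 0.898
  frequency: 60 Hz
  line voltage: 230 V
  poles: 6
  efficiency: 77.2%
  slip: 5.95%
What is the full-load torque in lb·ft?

73.4 lb·ft

P_in = √3·V·I·cosφ = 1.732 × 230 × 42.6 × 0.898 = 15239 W
P_out = η·P_in = 0.772 × 15239 = 11765 W
n_s = 120×60/6 = 1200 rpm; n = 1200×(1−0.0595) = 1129 rpm
ω = 2π×1129/60 = 118.2 rad/s
τ = P_out/ω = 11765/118.2 = 99.53 N·m
In lb·ft: 99.53/1.356 = 73.4 lb·ft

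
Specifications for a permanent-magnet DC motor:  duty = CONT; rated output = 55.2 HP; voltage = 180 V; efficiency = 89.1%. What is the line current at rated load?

P_out = 55.2 × 746 = 41179 W
P_in = P_out / η = 41179 / 0.891 = 46217 W
I = P_in / V = 46217 / 180 = 257 A

257 A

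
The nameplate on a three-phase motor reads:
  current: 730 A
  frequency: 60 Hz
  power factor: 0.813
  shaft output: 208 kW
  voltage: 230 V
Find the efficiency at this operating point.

88.0 %

P_out = 208 kW = 208000 W
P_in = √3·V_L·I_L·cosφ = 1.732 × 230 × 730 × 0.813 = 236423 W
η = P_out / P_in = 208000 / 236423 = 0.880 = 88.0%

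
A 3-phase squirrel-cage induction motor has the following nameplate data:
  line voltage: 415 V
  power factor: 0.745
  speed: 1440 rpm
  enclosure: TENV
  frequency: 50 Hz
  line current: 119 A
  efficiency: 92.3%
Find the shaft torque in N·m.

390 N·m

P_in = √3·V·I·cosφ = 1.732 × 415 × 119 × 0.745 = 63723 W
P_out = η·P_in = 0.923 × 63723 = 58816 W
n = 1440 rpm
ω = 2π×1440/60 = 150.8 rad/s
τ = P_out/ω = 58816/150.8 = 390 N·m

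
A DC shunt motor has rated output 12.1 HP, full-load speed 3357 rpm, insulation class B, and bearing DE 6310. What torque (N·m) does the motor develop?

P_out = 12.1 × 746 = 9027 W
ω = 2π × 3357/60 = 351.5 rad/s
τ = P_out/ω = 9027/351.5 = 25.7 N·m

25.7 N·m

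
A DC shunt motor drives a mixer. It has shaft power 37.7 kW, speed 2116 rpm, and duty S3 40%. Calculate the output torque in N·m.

ω = 2π × 2116/60 = 221.6 rad/s
τ = P/ω = 37700/221.6 = 170 N·m

170 N·m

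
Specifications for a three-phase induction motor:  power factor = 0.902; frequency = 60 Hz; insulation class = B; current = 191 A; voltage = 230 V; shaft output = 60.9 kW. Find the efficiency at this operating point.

88.7 %

P_out = 60.9 kW = 60900 W
P_in = √3·V_L·I_L·cosφ = 1.732 × 230 × 191 × 0.902 = 68630 W
η = P_out / P_in = 60900 / 68630 = 0.887 = 88.7%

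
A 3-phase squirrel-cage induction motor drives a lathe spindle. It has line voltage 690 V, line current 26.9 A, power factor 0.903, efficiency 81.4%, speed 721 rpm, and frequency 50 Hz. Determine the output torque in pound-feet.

231 lb·ft

P_in = √3·V·I·cosφ = 1.732 × 690 × 26.9 × 0.903 = 29029 W
P_out = η·P_in = 0.814 × 29029 = 23630 W
n = 721 rpm
ω = 2π×721/60 = 75.5 rad/s
τ = P_out/ω = 23630/75.5 = 313 N·m
In lb·ft: 313/1.356 = 231 lb·ft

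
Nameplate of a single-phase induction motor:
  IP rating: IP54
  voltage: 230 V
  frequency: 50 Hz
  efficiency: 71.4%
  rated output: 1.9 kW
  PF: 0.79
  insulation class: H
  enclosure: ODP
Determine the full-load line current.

14.6 A

P_out = 1.9 kW = 1900 W
P_in = P_out / η = 1900 / 0.714 = 2661 W
I = P_in / (V·cosφ) = 2661 / (230 × 0.79) = 14.6 A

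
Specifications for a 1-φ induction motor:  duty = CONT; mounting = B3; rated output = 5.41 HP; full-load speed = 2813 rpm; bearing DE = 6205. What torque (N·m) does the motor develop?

P_out = 5.41 × 746 = 4036 W
ω = 2π × 2813/60 = 294.6 rad/s
τ = P_out/ω = 4036/294.6 = 13.7 N·m

13.7 N·m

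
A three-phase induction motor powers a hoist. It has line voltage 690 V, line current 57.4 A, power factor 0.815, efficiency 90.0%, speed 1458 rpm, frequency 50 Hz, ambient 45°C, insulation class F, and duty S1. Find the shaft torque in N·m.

P_in = √3·V·I·cosφ = 1.732 × 690 × 57.4 × 0.815 = 55907 W
P_out = η·P_in = 0.9 × 55907 = 50316 W
n = 1458 rpm
ω = 2π×1458/60 = 152.7 rad/s
τ = P_out/ω = 50316/152.7 = 330 N·m

330 N·m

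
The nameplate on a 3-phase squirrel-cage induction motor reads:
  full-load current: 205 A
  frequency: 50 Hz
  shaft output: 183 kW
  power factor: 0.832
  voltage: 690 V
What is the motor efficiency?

P_out = 183 kW = 183000 W
P_in = √3·V_L·I_L·cosφ = 1.732 × 690 × 205 × 0.832 = 203833 W
η = P_out / P_in = 183000 / 203833 = 0.898 = 89.8%

89.8 %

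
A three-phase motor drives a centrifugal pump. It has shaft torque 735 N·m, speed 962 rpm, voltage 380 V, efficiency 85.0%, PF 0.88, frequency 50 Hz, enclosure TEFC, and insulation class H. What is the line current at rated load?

ω = 2π×962/60 = 100.7 rad/s; P_out = τω = 735 × 100.7 = 74015 W
P_in = P_out / η = 74015 / 0.850 = 87076 W
I_L = P_in / (√3·V_L·cosφ) = 87076 / (1.732 × 380 × 0.88) = 150 A

150 A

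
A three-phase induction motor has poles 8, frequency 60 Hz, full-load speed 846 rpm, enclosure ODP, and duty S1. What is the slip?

n_s = 120f/p = 120×60/8 = 900 rpm
s = (n_s − n)/n_s = (900 − 846)/900 = 0.0600

6.00 %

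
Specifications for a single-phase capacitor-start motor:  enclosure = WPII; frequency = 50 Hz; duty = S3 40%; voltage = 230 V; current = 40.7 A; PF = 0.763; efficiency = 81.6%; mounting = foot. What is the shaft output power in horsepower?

P_in = V·I·cosφ = 230 × 40.7 × 0.763 = 7142 W
P_out = η·P_in = 0.816 × 7142 = 5828 W
= 5828/746 = 7.81 HP

7.81 HP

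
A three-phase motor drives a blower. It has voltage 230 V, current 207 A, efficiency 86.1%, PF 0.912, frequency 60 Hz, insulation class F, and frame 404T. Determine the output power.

P_in = √3·V·I·cosφ = 1.732 × 230 × 207 × 0.912 = 75204 W
P_out = η·P_in = 0.861 × 75204 = 64751 W

64.8 kW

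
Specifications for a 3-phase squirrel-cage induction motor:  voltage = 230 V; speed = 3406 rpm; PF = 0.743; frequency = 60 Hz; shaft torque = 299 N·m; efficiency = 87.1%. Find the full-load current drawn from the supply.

ω = 2π×3406/60 = 356.7 rad/s; P_out = τω = 299 × 356.7 = 106653 W
P_in = P_out / η = 106653 / 0.871 = 122449 W
I_L = P_in / (√3·V_L·cosφ) = 122449 / (1.732 × 230 × 0.743) = 414 A

414 A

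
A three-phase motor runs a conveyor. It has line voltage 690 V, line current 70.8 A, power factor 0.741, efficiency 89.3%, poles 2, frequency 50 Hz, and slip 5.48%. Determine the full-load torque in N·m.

P_in = √3·V·I·cosφ = 1.732 × 690 × 70.8 × 0.741 = 62697 W
P_out = η·P_in = 0.893 × 62697 = 55988 W
n_s = 120×50/2 = 3000 rpm; n = 3000×(1−0.0548) = 2836 rpm
ω = 2π×2836/60 = 297 rad/s
τ = P_out/ω = 55988/297 = 189 N·m

189 N·m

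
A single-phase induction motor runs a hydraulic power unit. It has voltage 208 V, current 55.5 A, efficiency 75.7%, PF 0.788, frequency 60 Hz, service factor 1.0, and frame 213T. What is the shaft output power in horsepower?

9.23 HP

P_in = V·I·cosφ = 208 × 55.5 × 0.788 = 9097 W
P_out = η·P_in = 0.757 × 9097 = 6886 W
= 6886/746 = 9.23 HP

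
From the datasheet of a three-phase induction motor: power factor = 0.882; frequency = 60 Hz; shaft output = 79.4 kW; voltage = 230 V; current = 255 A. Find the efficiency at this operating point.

88.6 %

P_out = 79.4 kW = 79400 W
P_in = √3·V_L·I_L·cosφ = 1.732 × 230 × 255 × 0.882 = 89595 W
η = P_out / P_in = 79400 / 89595 = 0.886 = 88.6%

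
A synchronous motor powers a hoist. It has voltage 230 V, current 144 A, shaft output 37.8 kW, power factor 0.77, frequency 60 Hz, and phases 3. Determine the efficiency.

P_out = 37.8 kW = 37800 W
P_in = √3·V_L·I_L·cosφ = 1.732 × 230 × 144 × 0.77 = 44170 W
η = P_out / P_in = 37800 / 44170 = 0.856 = 85.6%

85.6 %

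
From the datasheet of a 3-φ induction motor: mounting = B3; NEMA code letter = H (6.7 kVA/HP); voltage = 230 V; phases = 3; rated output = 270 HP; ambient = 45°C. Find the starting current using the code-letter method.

4540 A

S_LR = 6.7 × 270 = 1809 kVA
I_LR = S_LR/(√3·V_L) = 1809000/(1.732×230) = 4540 A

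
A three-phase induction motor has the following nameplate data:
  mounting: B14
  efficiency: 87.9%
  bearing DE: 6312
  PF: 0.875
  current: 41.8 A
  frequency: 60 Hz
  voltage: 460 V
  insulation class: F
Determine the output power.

P_in = √3·V·I·cosφ = 1.732 × 460 × 41.8 × 0.875 = 29140 W
P_out = η·P_in = 0.879 × 29140 = 25614 W

25.6 kW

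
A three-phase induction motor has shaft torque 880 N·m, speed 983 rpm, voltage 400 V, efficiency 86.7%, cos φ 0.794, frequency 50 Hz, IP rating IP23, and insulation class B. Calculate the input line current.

190 A

ω = 2π×983/60 = 102.9 rad/s; P_out = τω = 880 × 102.9 = 90552 W
P_in = P_out / η = 90552 / 0.867 = 104443 W
I_L = P_in / (√3·V_L·cosφ) = 104443 / (1.732 × 400 × 0.794) = 190 A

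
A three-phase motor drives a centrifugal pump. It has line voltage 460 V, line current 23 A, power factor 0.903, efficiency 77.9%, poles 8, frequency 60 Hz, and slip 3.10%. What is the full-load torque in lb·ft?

104 lb·ft

P_in = √3·V·I·cosφ = 1.732 × 460 × 23 × 0.903 = 16547 W
P_out = η·P_in = 0.779 × 16547 = 12890 W
n_s = 120×60/8 = 900 rpm; n = 900×(1−0.031) = 872 rpm
ω = 2π×872/60 = 91.32 rad/s
τ = P_out/ω = 12890/91.32 = 141.2 N·m
In lb·ft: 141.2/1.356 = 104 lb·ft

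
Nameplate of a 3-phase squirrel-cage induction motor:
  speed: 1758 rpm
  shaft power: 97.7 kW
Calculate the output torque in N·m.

531 N·m

ω = 2π × 1758/60 = 184.1 rad/s
τ = P/ω = 97700/184.1 = 531 N·m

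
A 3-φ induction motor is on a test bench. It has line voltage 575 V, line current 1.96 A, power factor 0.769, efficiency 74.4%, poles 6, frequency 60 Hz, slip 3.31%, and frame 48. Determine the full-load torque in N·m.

P_in = √3·V·I·cosφ = 1.732 × 575 × 1.96 × 0.769 = 1501 W
P_out = η·P_in = 0.744 × 1501 = 1117 W
n_s = 120×60/6 = 1200 rpm; n = 1200×(1−0.0331) = 1160 rpm
ω = 2π×1160/60 = 121.5 rad/s
τ = P_out/ω = 1117/121.5 = 9.19 N·m

9.19 N·m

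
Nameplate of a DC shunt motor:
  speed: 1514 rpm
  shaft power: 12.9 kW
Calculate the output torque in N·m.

81.4 N·m

ω = 2π × 1514/60 = 158.5 rad/s
τ = P/ω = 12900/158.5 = 81.4 N·m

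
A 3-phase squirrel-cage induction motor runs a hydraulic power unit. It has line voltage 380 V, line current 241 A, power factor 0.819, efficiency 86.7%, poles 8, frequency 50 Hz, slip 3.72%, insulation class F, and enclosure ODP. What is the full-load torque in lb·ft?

P_in = √3·V·I·cosφ = 1.732 × 380 × 241 × 0.819 = 129907 W
P_out = η·P_in = 0.867 × 129907 = 112629 W
n_s = 120×50/8 = 750 rpm; n = 750×(1−0.0372) = 722 rpm
ω = 2π×722/60 = 75.61 rad/s
τ = P_out/ω = 112629/75.61 = 1490 N·m
In lb·ft: 1490/1.356 = 1100 lb·ft

1100 lb·ft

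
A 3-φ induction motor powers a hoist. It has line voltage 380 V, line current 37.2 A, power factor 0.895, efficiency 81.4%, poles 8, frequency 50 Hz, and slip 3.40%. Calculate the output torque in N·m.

P_in = √3·V·I·cosφ = 1.732 × 380 × 37.2 × 0.895 = 21913 W
P_out = η·P_in = 0.814 × 21913 = 17837 W
n_s = 120×50/8 = 750 rpm; n = 750×(1−0.034) = 725 rpm
ω = 2π×725/60 = 75.92 rad/s
τ = P_out/ω = 17837/75.92 = 235 N·m

235 N·m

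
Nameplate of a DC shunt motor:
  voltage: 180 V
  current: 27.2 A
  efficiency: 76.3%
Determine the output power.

P_in = V·I = 180 × 27.2 = 4896 W
P_out = η·P_in = 0.763 × 4896 = 3736 W

3.74 kW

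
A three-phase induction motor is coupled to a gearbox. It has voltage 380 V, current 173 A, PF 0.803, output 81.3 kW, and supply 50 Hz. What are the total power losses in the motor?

10.1 kW

P_in = √3·V·I·cosφ = 1.732×380×173×0.803 = 91431 W
P_out = 81300 W
Losses = P_in − P_out = 91431 − 81300 = 10131 W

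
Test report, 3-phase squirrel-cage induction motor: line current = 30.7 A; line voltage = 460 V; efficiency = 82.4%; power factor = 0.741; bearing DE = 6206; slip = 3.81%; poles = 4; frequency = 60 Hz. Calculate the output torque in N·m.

82.4 N·m

P_in = √3·V·I·cosφ = 1.732 × 460 × 30.7 × 0.741 = 18124 W
P_out = η·P_in = 0.824 × 18124 = 14934 W
n_s = 120×60/4 = 1800 rpm; n = 1800×(1−0.0381) = 1731 rpm
ω = 2π×1731/60 = 181.3 rad/s
τ = P_out/ω = 14934/181.3 = 82.4 N·m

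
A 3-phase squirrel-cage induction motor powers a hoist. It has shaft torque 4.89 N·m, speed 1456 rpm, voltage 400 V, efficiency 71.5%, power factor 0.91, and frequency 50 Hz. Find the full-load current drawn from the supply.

ω = 2π×1456/60 = 152.5 rad/s; P_out = τω = 4.89 × 152.5 = 746 W
P_in = P_out / η = 746 / 0.715 = 1043 W
I_L = P_in / (√3·V_L·cosφ) = 1043 / (1.732 × 400 × 0.91) = 1.65 A

1.65 A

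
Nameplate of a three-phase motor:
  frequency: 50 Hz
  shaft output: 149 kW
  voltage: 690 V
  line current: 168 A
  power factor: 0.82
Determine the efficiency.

90.5 %

P_out = 149 kW = 149000 W
P_in = √3·V_L·I_L·cosφ = 1.732 × 690 × 168 × 0.82 = 164634 W
η = P_out / P_in = 149000 / 164634 = 0.905 = 90.5%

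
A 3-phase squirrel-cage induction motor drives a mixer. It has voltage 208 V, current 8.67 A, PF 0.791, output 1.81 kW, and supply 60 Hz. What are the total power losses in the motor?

P_in = √3·V·I·cosφ = 1.732×208×8.67×0.791 = 2471 W
P_out = 1810 W
Losses = P_in − P_out = 2471 − 1810 = 661 W

661 W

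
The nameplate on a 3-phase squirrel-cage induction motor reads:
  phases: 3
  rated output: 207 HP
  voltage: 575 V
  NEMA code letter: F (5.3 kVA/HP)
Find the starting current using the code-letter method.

1100 A

S_LR = 5.3 × 207 = 1097.1 kVA
I_LR = S_LR/(√3·V_L) = 1097100/(1.732×575) = 1100 A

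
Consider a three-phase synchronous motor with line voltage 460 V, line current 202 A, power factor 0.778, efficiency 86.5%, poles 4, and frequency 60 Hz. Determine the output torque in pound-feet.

P_in = √3·V·I·cosφ = 1.732 × 460 × 202 × 0.778 = 125209 W
P_out = η·P_in = 0.865 × 125209 = 108306 W
n = n_s = 120×60/4 = 1800 rpm (synchronous)
ω = 2π×1800/60 = 188.5 rad/s
τ = P_out/ω = 108306/188.5 = 574.6 N·m
In lb·ft: 574.6/1.356 = 424 lb·ft

424 lb·ft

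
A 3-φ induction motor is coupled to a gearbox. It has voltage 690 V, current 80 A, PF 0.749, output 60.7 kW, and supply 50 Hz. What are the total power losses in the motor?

10900 W

P_in = √3·V·I·cosφ = 1.732×690×80×0.749 = 71609 W
P_out = 60700 W
Losses = P_in − P_out = 71609 − 60700 = 10909 W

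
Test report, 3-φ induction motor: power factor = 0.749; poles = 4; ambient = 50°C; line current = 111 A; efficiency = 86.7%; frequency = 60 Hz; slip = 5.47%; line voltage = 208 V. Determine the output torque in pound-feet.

P_in = √3·V·I·cosφ = 1.732 × 208 × 111 × 0.749 = 29951 W
P_out = η·P_in = 0.867 × 29951 = 25968 W
n_s = 120×60/4 = 1800 rpm; n = 1800×(1−0.0547) = 1702 rpm
ω = 2π×1702/60 = 178.2 rad/s
τ = P_out/ω = 25968/178.2 = 145.7 N·m
In lb·ft: 145.7/1.356 = 107 lb·ft

107 lb·ft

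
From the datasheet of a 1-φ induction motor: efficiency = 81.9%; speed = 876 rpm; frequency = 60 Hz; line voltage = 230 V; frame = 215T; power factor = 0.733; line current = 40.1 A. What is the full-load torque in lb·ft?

44.5 lb·ft

P_in = V·I·cosφ = 230 × 40.1 × 0.733 = 6760 W
P_out = η·P_in = 0.819 × 6760 = 5536 W
n = 876 rpm
ω = 2π×876/60 = 91.73 rad/s
τ = P_out/ω = 5536/91.73 = 60.35 N·m
In lb·ft: 60.35/1.356 = 44.5 lb·ft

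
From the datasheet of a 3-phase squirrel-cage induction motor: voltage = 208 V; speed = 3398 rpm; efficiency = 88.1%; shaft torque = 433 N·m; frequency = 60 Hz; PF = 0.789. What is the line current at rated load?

615 A

ω = 2π×3398/60 = 355.8 rad/s; P_out = τω = 433 × 355.8 = 154061 W
P_in = P_out / η = 154061 / 0.881 = 174871 W
I_L = P_in / (√3·V_L·cosφ) = 174871 / (1.732 × 208 × 0.789) = 615 A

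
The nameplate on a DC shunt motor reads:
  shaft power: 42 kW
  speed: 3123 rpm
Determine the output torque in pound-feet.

94.7 lb·ft

ω = 2π × 3123/60 = 327 rad/s
τ = P/ω = 42000/327 = 128.4 N·m
In lb·ft: 128.4/1.356 = 94.7 lb·ft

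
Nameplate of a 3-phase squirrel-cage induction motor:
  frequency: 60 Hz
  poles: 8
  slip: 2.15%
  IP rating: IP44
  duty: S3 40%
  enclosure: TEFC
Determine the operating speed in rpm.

n_s = 120f/p = 120×60/8 = 900 rpm
n = n_s(1 − s) = 900 × (1 − 0.0215) = 881 rpm

881 rpm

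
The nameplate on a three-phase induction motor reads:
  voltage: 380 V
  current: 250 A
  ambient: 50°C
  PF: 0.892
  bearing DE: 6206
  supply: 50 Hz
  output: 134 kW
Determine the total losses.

P_in = √3·V·I·cosφ = 1.732×380×250×0.892 = 146770 W
P_out = 134000 W
Losses = P_in − P_out = 146770 − 134000 = 12770 W

12.8 kW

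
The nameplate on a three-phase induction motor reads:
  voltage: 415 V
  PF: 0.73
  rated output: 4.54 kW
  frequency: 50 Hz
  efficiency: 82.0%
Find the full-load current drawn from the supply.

P_out = 4.54 kW = 4540 W
P_in = P_out / η = 4540 / 0.820 = 5537 W
I_L = P_in / (√3·V_L·cosφ) = 5537 / (1.732 × 415 × 0.73) = 10.6 A

10.6 A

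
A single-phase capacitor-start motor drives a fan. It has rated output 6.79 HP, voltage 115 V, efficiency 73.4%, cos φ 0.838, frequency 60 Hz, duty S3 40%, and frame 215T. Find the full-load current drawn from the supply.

71.6 A

P_out = 6.79 × 746 = 5065 W
P_in = P_out / η = 5065 / 0.734 = 6901 W
I = P_in / (V·cosφ) = 6901 / (115 × 0.838) = 71.6 A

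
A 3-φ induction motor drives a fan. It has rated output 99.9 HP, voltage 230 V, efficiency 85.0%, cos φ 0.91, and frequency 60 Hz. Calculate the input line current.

242 A

P_out = 99.9 × 746 = 74525 W
P_in = P_out / η = 74525 / 0.850 = 87676 W
I_L = P_in / (√3·V_L·cosφ) = 87676 / (1.732 × 230 × 0.91) = 242 A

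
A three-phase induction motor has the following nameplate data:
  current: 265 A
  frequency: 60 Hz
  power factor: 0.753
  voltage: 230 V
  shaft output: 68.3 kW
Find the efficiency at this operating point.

P_out = 68.3 kW = 68300 W
P_in = √3·V_L·I_L·cosφ = 1.732 × 230 × 265 × 0.753 = 79491 W
η = P_out / P_in = 68300 / 79491 = 0.859 = 85.9%

85.9 %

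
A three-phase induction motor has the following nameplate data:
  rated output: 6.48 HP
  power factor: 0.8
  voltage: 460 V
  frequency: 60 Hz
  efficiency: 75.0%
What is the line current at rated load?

P_out = 6.48 × 746 = 4834 W
P_in = P_out / η = 4834 / 0.750 = 6445 W
I_L = P_in / (√3·V_L·cosφ) = 6445 / (1.732 × 460 × 0.8) = 10.1 A

10.1 A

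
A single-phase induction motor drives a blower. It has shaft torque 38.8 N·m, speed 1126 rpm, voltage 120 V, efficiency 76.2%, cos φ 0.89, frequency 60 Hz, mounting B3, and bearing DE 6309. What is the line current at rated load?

ω = 2π×1126/60 = 117.9 rad/s; P_out = τω = 38.8 × 117.9 = 4575 W
P_in = P_out / η = 4575 / 0.762 = 6004 W
I = P_in / (V·cosφ) = 6004 / (120 × 0.89) = 56.2 A

56.2 A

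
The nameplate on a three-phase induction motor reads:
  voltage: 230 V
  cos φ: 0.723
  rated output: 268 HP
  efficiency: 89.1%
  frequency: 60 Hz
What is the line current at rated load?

779 A

P_out = 268 × 746 = 199928 W
P_in = P_out / η = 199928 / 0.891 = 224386 W
I_L = P_in / (√3·V_L·cosφ) = 224386 / (1.732 × 230 × 0.723) = 779 A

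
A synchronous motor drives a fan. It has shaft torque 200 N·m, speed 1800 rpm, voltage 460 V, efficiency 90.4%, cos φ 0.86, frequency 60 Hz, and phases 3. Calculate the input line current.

ω = 2π×1800/60 = 188.5 rad/s; P_out = τω = 200 × 188.5 = 37700 W
P_in = P_out / η = 37700 / 0.904 = 41704 W
I_L = P_in / (√3·V_L·cosφ) = 41704 / (1.732 × 460 × 0.86) = 60.9 A

60.9 A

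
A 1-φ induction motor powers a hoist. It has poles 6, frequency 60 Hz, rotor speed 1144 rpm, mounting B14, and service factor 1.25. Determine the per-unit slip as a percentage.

n_s = 120f/p = 120×60/6 = 1200 rpm
s = (n_s − n)/n_s = (1200 − 1144)/1200 = 0.0467

4.7 %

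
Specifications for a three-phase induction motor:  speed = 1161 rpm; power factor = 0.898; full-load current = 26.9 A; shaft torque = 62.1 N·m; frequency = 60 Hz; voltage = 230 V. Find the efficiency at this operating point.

78.5 %

ω = 2π × 1161/60 = 121.6 rad/s; P_out = τω = 62.1 × 121.6 = 7551 W
P_in = √3·V_L·I_L·cosφ = 1.732 × 230 × 26.9 × 0.898 = 9623 W
η = P_out / P_in = 7551 / 9623 = 0.785 = 78.5%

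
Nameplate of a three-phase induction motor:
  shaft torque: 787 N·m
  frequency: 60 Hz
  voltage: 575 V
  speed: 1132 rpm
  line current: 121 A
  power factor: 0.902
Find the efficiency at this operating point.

ω = 2π × 1132/60 = 118.5 rad/s; P_out = τω = 787 × 118.5 = 93260 W
P_in = √3·V_L·I_L·cosφ = 1.732 × 575 × 121 × 0.902 = 108695 W
η = P_out / P_in = 93260 / 108695 = 0.858 = 85.8%

85.8 %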